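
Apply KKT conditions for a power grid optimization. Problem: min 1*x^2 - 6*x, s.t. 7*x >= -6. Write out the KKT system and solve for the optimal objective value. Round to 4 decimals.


Step 1: Try lambda = 0 (constraint inactive).
Stationarity: 2*1*x - 6 = 0
x* = 6/(2*1) = 3.0
Check constraint: 7*3.0 = 21.0 >= -6 -- satisfied.
Step 2: Compute optimal value.
f(x*) = 1*3.0^2 - 6*3.0 = -9.0


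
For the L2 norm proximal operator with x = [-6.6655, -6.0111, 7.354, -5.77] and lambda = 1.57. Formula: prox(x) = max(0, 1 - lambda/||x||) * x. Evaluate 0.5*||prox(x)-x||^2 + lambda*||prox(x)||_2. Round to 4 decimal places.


Step 1: Compute ||x||.
||x|| = 12.959
Step 2: Compute scaling factor.
scale = max(0, 1 - 1.57/12.959) = 0.8788
Step 3: prox(x) = [-5.858, -5.2828, 6.4631, -5.071]
||prox(x)|| = 11.389
Step 4: Proximal objective.
0.5*||prox-x||^2 = 1.2325
lambda*||prox|| = 17.8807
Total = 19.1132


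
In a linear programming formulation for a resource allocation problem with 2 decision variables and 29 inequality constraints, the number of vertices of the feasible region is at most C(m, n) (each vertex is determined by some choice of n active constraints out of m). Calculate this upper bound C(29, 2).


Each vertex corresponds to some choice of n active constraints out of m, so the number of vertices is at most C(m, n) = m! / (n!(m-n)!).
m = 29, n = 2
Numerator: 29 * 28
Denominator: 2! = 2
C(29, 2) = 406


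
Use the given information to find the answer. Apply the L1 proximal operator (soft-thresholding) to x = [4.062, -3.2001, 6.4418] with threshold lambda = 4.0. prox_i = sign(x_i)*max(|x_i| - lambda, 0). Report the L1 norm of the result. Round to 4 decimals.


Soft-thresholding with lambda = 4.0:
prox(4.062) = sign(4.062)*max(|4.062| - 4.0, 0) = 0.062
prox(-3.2001) = sign(-3.2001)*max(|-3.2001| - 4.0, 0) = 0.0
prox(6.4418) = sign(6.4418)*max(|6.4418| - 4.0, 0) = 2.4418
prox(x) = [0.062, 0.0, 2.4418]
||prox(x)||_1 = 0.062 + 0.0 + 2.4418 = 2.5038


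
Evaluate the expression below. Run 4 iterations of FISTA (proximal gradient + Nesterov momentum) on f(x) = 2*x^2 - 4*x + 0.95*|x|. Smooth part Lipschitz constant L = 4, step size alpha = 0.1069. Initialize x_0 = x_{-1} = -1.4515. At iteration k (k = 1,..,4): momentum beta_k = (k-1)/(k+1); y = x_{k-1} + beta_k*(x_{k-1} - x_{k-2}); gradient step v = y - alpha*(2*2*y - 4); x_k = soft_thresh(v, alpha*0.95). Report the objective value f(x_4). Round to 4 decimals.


FISTA on f(x) = 2*x^2 - 4*x + 0.95*|x|
L = 4, alpha = 0.1069
Iteration 1: beta = 0.0, y = -1.4515 + 0.0*(-1.4515 + 1.4515) = -1.4515
  grad(y) = -9.806, v = y - alpha*grad = -0.4032
  prox(v) = soft_thresh(-0.4032, 0.1016) = -0.3017
Iteration 2: beta = 0.3333, y = -0.3017 + 0.3333*(-0.3017 + 1.4515) = 0.0816
  grad(y) = -3.6736, v = y - alpha*grad = 0.4743
  prox(v) = soft_thresh(0.4743, 0.1016) = 0.3727
Iteration 3: beta = 0.5, y = 0.3727 + 0.5*(0.3727 + 0.3017) = 0.71
  grad(y) = -1.1602, v = y - alpha*grad = 0.834
  prox(v) = soft_thresh(0.834, 0.1016) = 0.7324
Iteration 4: beta = 0.6, y = 0.7324 + 0.6*(0.7324 - 0.3727) = 0.9482
  grad(y) = -0.2071, v = y - alpha*grad = 0.9704
  prox(v) = soft_thresh(0.9704, 0.1016) = 0.8688
f(x_4) = 2*0.8688^2 - 4*0.8688 + 0.95*|0.8688| = -1.1402


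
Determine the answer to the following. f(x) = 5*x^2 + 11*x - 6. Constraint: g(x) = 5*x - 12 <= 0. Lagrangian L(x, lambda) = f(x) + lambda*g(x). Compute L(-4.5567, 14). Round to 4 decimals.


Step 1: Evaluate f(x).
f(-4.5567) = 5*(-4.5567)^2 + 11*(-4.5567) - 6 = 47.6939
Step 2: Evaluate g(x).
g(-4.5567) = 5*-4.5567 - 12 = -34.7835
Step 3: Compute Lagrangian.
L = 47.6939 + 14*-34.7835 = -439.2751


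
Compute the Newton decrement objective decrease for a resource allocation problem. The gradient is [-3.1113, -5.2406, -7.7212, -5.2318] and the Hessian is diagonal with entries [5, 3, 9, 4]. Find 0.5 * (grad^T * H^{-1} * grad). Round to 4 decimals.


Step 1: H is diagonal, so H^(-1) * g = [-0.6223, -1.7469, -0.8579, -1.308].
Step 2: g^T H^(-1) g = sum_i g_i^2 / H_ii
  = (-3.1113)^2/5 + (-5.2406)^2/3 + (-7.7212)^2/9 + (-5.2318)^2/4
  = 1.936 + 9.1546 + 6.6241 + 6.8429 = 24.5577
Step 3: Objective decrease = 0.5 * g^T H^(-1) g = 12.2789


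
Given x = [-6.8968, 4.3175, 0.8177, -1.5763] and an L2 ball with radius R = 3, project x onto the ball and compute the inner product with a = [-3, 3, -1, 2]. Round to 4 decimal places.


Step 1: Compute ||x|| (intermediates to 6 decimals).
||x|| = sqrt((-6.8968)^2 + 4.3175^2 + 0.8177^2 + (-1.5763)^2) = 8.328266
Step 2: Project.
Since ||x|| > R, scale = R/||x|| = 3/8.328266 = 0.360219, proj(x) = scale * x
proj(x) = [-2.484358, 1.555246, 0.294551, -0.567813]
Step 3: Dot product.
a^T * proj(x) = -3*(-2.484358) + 3*1.555246 - 1*0.294551 + 2*(-0.567813) = 10.6886


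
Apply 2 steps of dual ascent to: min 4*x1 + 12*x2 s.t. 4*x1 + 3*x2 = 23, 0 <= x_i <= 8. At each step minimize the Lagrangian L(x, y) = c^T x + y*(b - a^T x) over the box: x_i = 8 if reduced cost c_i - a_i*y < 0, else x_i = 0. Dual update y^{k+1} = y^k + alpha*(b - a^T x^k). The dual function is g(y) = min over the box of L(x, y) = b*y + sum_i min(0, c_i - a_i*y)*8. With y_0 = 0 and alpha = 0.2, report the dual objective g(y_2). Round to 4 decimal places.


Dual ascent for LP: min 4*x1 + 12*x2, 4*x1 + 3*x2 = 23, 0 <= x_i <= 8
Step 1: y^k = 0.0, reduced costs: (4.0, 12.0)
  x^k = (0.0, 0.0), subgradient = b - a^T x = 23.0
  y^{k+1} = 0.0 + 0.2*23.0 = 4.6
Step 2: y^k = 4.6, reduced costs: (-14.4, -1.8)
  x^k = (8.0, 8.0), subgradient = b - a^T x = -33.0
  y^{k+1} = 4.6 + 0.2*-33.0 = -2.0
Dual objective at y_2 = -2.0: reduced costs (12.0, 18.0), box minimizer x = (0.0, 0.0)
g(y_2) = b*y + (c1 - a1*y)*x1 + (c2 - a2*y)*x2 = 23*(-2.0) + 12.0*0.0 + 18.0*0.0 = -46.0 + 0.0 + 0.0 = -46.0


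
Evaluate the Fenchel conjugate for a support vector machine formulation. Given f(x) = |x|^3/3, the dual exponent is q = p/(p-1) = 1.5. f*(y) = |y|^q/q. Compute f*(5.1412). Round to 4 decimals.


The conjugate exponent q satisfies 1/p + 1/q = 1.
p = 3, so q = 3/(3 - 1) = 1.5
|y|^q = 5.1412^1.5 = 11.6573
f*(5.1412) = 11.6573 / 1.5 = 7.7715


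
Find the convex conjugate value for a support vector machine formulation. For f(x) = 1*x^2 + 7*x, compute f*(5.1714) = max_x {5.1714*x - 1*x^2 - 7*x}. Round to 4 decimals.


f*(y) = sup_x {y*x - a*x^2 - b*x} = sup_x {(y-b)*x - a*x^2}
FOC: (y - b) - 2a*x = 0 => x* = (y - b)/(2a)
x* = (5.1714 - 7)/(2*1) = -0.9143
f*(5.1714) = (y-b)^2/(4a) = (5.1714 - 7)^2/(4*1)
= 3.3438/4 = 0.8359


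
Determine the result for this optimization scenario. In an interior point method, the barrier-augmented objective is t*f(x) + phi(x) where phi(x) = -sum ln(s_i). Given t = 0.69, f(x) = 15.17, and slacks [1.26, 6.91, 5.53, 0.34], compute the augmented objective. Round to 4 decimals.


Step 1: Compute log-barrier.
ln values: [0.2311, 1.933, 1.7102, -1.0788]
phi = -(0.2311 + 1.933 + 1.7102 - 1.0788) = -2.7955
Step 2: Compute augmented objective.
t*f(x) = 0.69*15.17 = 10.4673
Total = 10.4673 - 2.7955 = 7.6718


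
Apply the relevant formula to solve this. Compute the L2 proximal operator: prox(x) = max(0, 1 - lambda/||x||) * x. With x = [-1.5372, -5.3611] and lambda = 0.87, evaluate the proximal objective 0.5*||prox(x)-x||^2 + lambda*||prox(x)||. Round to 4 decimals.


Step 1: Compute ||x||.
||x|| = 5.5771
Step 2: Compute scaling factor.
scale = max(0, 1 - 0.87/5.5771) = 0.844
Step 3: prox(x) = [-1.2974, -4.5248]
||prox(x)|| = 4.7071
Step 4: Proximal objective.
0.5*||prox-x||^2 = 0.3785
lambda*||prox|| = 4.0952
Total = 4.4737


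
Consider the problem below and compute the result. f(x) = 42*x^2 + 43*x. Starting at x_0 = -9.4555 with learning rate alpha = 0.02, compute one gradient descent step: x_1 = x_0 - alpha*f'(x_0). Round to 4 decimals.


We compute the gradient at x_0 and apply the update.
f'(x) = 84*x + 43
f'(-9.4555) = 84*-9.4555 + 43 = -751.262
x_1 = -9.4555 - 0.02*-751.262 = 5.5697


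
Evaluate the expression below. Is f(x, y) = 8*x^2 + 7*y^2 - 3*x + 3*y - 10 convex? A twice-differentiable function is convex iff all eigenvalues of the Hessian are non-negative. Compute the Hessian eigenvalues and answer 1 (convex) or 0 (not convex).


The Hessian of f(x,y) = 8*x^2 + 7*y^2 - 3*x + 3*y - 10 is:
H = [[16, 0], [0, 14]]
Trace = 16 + 14 = 30
Determinant = 16*14 - (0)^2 = 224
Discriminant = (30)^2 - 4*224 = 4.0
Eigenvalues: lambda_1 = 14.0, lambda_2 = 16.0
The function is convex.

1


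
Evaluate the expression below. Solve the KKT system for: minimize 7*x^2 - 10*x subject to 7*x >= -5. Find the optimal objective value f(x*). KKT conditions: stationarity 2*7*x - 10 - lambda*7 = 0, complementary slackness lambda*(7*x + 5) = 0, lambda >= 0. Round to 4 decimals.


Step 1: Try lambda = 0 (constraint inactive).
Stationarity: 2*7*x - 10 = 0
x* = 10/(2*7) = 5/7 = 0.7143 (rounded; the exact value 5/7 is used below)
Check constraint: 7*0.7143 = 5.0001 >= -5 -- satisfied.
Step 2: Compute optimal value.
f(x*) = 7*(5/7)^2 - 10*(5/7) = -3.5714


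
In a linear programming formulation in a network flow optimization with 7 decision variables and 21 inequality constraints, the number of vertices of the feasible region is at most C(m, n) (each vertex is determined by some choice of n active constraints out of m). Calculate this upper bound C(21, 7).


Each vertex corresponds to some choice of n active constraints out of m, so the number of vertices is at most C(m, n) = m! / (n!(m-n)!).
m = 21, n = 7
Numerator: 21 * 20 * 19 * 18 * 17 * 16 * 15
Denominator: 7! = 5040
C(21, 7) = 116280


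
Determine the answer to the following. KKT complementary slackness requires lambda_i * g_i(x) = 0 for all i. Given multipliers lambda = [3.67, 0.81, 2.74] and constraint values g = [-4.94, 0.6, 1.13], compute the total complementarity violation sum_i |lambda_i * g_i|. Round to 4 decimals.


KKT complementary slackness check:
lambda_1 * g_1 = 3.67 * -4.94 = -18.1298
lambda_2 * g_2 = 0.81 * 0.6 = 0.486
lambda_3 * g_3 = 2.74 * 1.13 = 3.0962
Total violation = 18.1298 + 0.486 + 3.0962 = 21.712


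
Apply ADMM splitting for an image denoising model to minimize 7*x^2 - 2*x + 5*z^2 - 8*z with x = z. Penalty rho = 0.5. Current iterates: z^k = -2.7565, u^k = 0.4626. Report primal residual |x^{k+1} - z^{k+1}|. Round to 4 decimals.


ADMM iteration with rho = 0.5, z^k = -2.7565, u^k = 0.4626
Step 1: x-update.
Minimize 7*x^2 - 2*x + (0.5/2)*(x + 2.7565 + 0.4626)^2
FOC: (2*7 + 0.5)*x = 2 + 0.5*(-2.7565 - 0.4626)
x^{k+1} = 0.0269
Step 2: z-update.
Minimize 5*z^2 - 8*z + (0.5/2)*(0.0269 - z + 0.4626)^2
FOC: (2*5 + 0.5)*z = 8 + 0.5*(0.0269 + 0.4626)
z^{k+1} = 0.7852
Step 3: u-update.
u^{k+1} = 0.4626 + 0.0269 - 0.7852 = -0.2957
Step 4: Primal residual = |0.0269 - 0.7852| = 0.7583


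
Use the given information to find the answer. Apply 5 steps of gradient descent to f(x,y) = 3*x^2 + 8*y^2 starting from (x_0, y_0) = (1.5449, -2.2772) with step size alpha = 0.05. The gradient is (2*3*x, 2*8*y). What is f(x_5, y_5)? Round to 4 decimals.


Gradient descent on f(x,y) = 3*x^2 + 8*y^2.
Starting point: (1.5449, -2.2772), alpha = 0.05
Step 1: grad_x = 2*3*1.5449 = 9.2694, grad_y = 2*8*-2.2772 = -36.4352
  x_1 = 1.5449 - 0.05*9.2694 = 1.0814
  y_1 = -2.2772 - 0.05*-36.4352 = -0.4554
Step 2: grad_x = 2*3*1.0814 = 6.4886, grad_y = 2*8*-0.4554 = -7.287
  x_2 = 1.0814 - 0.05*6.4886 = 0.757
  y_2 = -0.4554 - 0.05*-7.287 = -0.0911
Step 3: grad_x = 2*3*0.757 = 4.542, grad_y = 2*8*-0.0911 = -1.4574
  x_3 = 0.757 - 0.05*4.542 = 0.5299
  y_3 = -0.0911 - 0.05*-1.4574 = -0.0182
Step 4: grad_x = 2*3*0.5299 = 3.1794, grad_y = 2*8*-0.0182 = -0.2915
  x_4 = 0.5299 - 0.05*3.1794 = 0.3709
  y_4 = -0.0182 - 0.05*-0.2915 = -0.0036
Step 5: grad_x = 2*3*0.3709 = 2.2256, grad_y = 2*8*-0.0036 = -0.0583
  x_5 = 0.3709 - 0.05*2.2256 = 0.2597
  y_5 = -0.0036 - 0.05*-0.0583 = -0.0007
f(0.2597, -0.0007) = 3*0.2597^2 + 8*(-0.0007)^2 = 0.2023


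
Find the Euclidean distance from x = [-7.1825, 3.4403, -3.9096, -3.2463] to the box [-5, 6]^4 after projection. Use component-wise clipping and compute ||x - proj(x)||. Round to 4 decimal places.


Project each component onto [-5, 6].
clip(-7.1825) = -5.0, clip(3.4403) = 3.4403, clip(-3.9096) = -3.9096, clip(-3.2463) = -3.2463
Projection = [-5.0, 3.4403, -3.9096, -3.2463]
Squared diffs: [4.7633, 0.0, 0.0, 0.0]
Distance = sqrt(4.7633) = 2.1825


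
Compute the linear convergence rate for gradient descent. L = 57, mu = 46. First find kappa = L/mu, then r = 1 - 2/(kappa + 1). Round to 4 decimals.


Step 1: Compute the condition number.
kappa = L/mu = 57/46 = 1.2391
Step 2: Compute the convergence rate.
r = 1 - 2/(kappa + 1) = 1 - 2*mu/(L + mu) = (L - mu)/(L + mu) = 11/103 = 0.1068


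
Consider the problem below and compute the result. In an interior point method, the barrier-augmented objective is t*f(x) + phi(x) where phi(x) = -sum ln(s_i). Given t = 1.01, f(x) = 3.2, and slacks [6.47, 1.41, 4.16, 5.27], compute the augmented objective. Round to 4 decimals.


Step 1: Compute log-barrier.
ln values: [1.8672, 0.3436, 1.4255, 1.662]
phi = -(1.8672 + 0.3436 + 1.4255 + 1.662) = -5.2983
Step 2: Compute augmented objective.
t*f(x) = 1.01*3.2 = 3.232
Total = 3.232 - 5.2983 = -2.0663


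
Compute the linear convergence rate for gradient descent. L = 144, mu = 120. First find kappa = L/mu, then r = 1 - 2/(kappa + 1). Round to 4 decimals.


Step 1: Compute the condition number.
kappa = L/mu = 144/120 = 1.2
Step 2: Compute the convergence rate.
r = 1 - 2/(kappa + 1) = 1 - 2*mu/(L + mu) = (L - mu)/(L + mu) = 24/264 = 0.0909


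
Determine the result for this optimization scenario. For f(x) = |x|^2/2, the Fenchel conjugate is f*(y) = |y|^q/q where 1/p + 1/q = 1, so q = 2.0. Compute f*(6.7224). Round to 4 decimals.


The conjugate exponent q satisfies 1/p + 1/q = 1.
p = 2, so q = 2/(2 - 1) = 2.0
|y|^q = 6.7224^2.0 = 45.1907
f*(6.7224) = 45.1907 / 2.0 = 22.5953


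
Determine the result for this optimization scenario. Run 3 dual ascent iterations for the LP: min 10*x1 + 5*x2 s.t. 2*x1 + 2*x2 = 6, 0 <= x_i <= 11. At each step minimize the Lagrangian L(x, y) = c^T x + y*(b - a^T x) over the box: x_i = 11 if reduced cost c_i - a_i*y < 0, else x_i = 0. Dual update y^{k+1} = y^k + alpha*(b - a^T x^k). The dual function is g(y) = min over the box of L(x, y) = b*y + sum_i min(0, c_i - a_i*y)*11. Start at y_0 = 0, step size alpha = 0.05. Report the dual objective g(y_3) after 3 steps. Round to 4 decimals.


Dual ascent for LP: min 10*x1 + 5*x2, 2*x1 + 2*x2 = 6, 0 <= x_i <= 11
Step 1: y^k = 0.0, reduced costs: (10.0, 5.0)
  x^k = (0.0, 0.0), subgradient = b - a^T x = 6.0
  y^{k+1} = 0.0 + 0.05*6.0 = 0.3
Step 2: y^k = 0.3, reduced costs: (9.4, 4.4)
  x^k = (0.0, 0.0), subgradient = b - a^T x = 6.0
  y^{k+1} = 0.3 + 0.05*6.0 = 0.6
Step 3: y^k = 0.6, reduced costs: (8.8, 3.8)
  x^k = (0.0, 0.0), subgradient = b - a^T x = 6.0
  y^{k+1} = 0.6 + 0.05*6.0 = 0.9
Dual objective at y_3 = 0.9: reduced costs (8.2, 3.2), box minimizer x = (0.0, 0.0)
g(y_3) = b*y + (c1 - a1*y)*x1 + (c2 - a2*y)*x2 = 6*0.9 + 8.2*0.0 + 3.2*0.0 = 5.4 + 0.0 + 0.0 = 5.4


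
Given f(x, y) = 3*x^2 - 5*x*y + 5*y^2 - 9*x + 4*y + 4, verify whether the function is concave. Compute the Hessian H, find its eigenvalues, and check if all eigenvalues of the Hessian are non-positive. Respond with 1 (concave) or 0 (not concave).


The Hessian of f(x,y) = 3*x^2 - 5*x*y + 5*y^2 - 9*x + 4*y + 4 is:
H = [[6, -5], [-5, 10]]
Trace = 6 + 10 = 16
Determinant = 6*10 - (-5)^2 = 35
Discriminant = (16)^2 - 4*35 = 116.0
Eigenvalues: lambda_1 = 2.6148, lambda_2 = 13.3852
The function is not concave.

0


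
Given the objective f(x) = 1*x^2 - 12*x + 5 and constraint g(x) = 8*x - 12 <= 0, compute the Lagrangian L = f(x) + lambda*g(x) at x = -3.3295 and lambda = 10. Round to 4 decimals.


Step 1: Evaluate f(x).
f(-3.3295) = 1*(-3.3295)^2 - 12*(-3.3295) + 5 = 56.0396
Step 2: Evaluate g(x).
g(-3.3295) = 8*-3.3295 - 12 = -38.636
Step 3: Compute Lagrangian.
L = 56.0396 + 10*-38.636 = -330.3204


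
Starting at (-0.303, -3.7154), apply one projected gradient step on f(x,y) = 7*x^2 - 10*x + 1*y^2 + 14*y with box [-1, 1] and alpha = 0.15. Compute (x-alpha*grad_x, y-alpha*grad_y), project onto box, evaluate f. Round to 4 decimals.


Step 1: Compute gradient at (-0.303, -3.7154).
grad_x = 2*7*-0.303 - 10 = -14.242
grad_y = 2*1*-3.7154 + 14 = 6.5692
Step 2: Gradient step.
x_raw = -0.303 - 0.15*-14.242 = 1.8333
y_raw = -3.7154 - 0.15*6.5692 = -4.7008
Step 3: Project onto [-1, 1].
x_proj = clip(1.8333) = 1.0
y_proj = clip(-4.7008) = -1.0
Step 4: Evaluate f.
f(1.0, -1.0) = -16.0


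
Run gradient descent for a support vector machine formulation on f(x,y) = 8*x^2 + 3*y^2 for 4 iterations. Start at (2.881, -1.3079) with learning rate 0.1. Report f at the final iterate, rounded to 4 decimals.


Gradient descent on f(x,y) = 8*x^2 + 3*y^2.
Starting point: (2.881, -1.3079), alpha = 0.1
Step 1: grad_x = 2*8*2.881 = 46.096, grad_y = 2*3*-1.3079 = -7.8474
  x_1 = 2.881 - 0.1*46.096 = -1.7286
  y_1 = -1.3079 - 0.1*-7.8474 = -0.5232
Step 2: grad_x = 2*8*-1.7286 = -27.6576, grad_y = 2*3*-0.5232 = -3.139
  x_2 = -1.7286 - 0.1*-27.6576 = 1.0372
  y_2 = -0.5232 - 0.1*-3.139 = -0.2093
Step 3: grad_x = 2*8*1.0372 = 16.5946, grad_y = 2*3*-0.2093 = -1.2556
  x_3 = 1.0372 - 0.1*16.5946 = -0.6223
  y_3 = -0.2093 - 0.1*-1.2556 = -0.0837
Step 4: grad_x = 2*8*-0.6223 = -9.9567, grad_y = 2*3*-0.0837 = -0.5022
  x_4 = -0.6223 - 0.1*-9.9567 = 0.3734
  y_4 = -0.0837 - 0.1*-0.5022 = -0.0335
f(0.3734, -0.0335) = 8*0.3734^2 + 3*(-0.0335)^2 = 1.1186


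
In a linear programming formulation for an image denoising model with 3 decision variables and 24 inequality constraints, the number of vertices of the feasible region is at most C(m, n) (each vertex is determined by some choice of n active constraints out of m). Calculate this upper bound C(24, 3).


Each vertex corresponds to some choice of n active constraints out of m, so the number of vertices is at most C(m, n) = m! / (n!(m-n)!).
m = 24, n = 3
Numerator: 24 * 23 * 22
Denominator: 3! = 6
C(24, 3) = 2024


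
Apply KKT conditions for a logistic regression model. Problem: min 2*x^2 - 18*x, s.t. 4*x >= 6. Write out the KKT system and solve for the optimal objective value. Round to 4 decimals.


Step 1: Try lambda = 0 (constraint inactive).
Stationarity: 2*2*x - 18 = 0
x* = 18/(2*2) = 4.5
Check constraint: 4*4.5 = 18.0 >= 6 -- satisfied.
Step 2: Compute optimal value.
f(x*) = 2*4.5^2 - 18*4.5 = -40.5


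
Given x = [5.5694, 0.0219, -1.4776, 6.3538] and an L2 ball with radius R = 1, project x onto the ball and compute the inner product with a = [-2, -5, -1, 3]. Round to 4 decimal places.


Step 1: Compute ||x|| (intermediates to 6 decimals).
||x|| = sqrt(5.5694^2 + 0.0219^2 + (-1.4776)^2 + 6.3538^2) = 8.577457
Step 2: Project.
Since ||x|| > R, scale = R/||x|| = 1/8.577457 = 0.116585, proj(x) = scale * x
proj(x) = [0.649308, 0.002553, -0.172266, 0.740758]
Step 3: Dot product.
a^T * proj(x) = -2*0.649308 - 5*0.002553 - 1*(-0.172266) + 3*0.740758 = 1.0832


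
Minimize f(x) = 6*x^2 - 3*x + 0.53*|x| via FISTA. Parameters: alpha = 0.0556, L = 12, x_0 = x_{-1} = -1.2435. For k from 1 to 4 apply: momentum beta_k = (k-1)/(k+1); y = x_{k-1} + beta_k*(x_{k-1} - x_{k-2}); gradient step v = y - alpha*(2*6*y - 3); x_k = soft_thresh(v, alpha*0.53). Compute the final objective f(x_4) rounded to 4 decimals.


FISTA on f(x) = 6*x^2 - 3*x + 0.53*|x|
L = 12, alpha = 0.0556
Iteration 1: beta = 0.0, y = -1.2435 + 0.0*(-1.2435 + 1.2435) = -1.2435
  grad(y) = -17.922, v = y - alpha*grad = -0.247
  prox(v) = soft_thresh(-0.247, 0.0295) = -0.2176
Iteration 2: beta = 0.3333, y = -0.2176 + 0.3333*(-0.2176 + 1.2435) = 0.1244
  grad(y) = -1.5071, v = y - alpha*grad = 0.2082
  prox(v) = soft_thresh(0.2082, 0.0295) = 0.1787
Iteration 3: beta = 0.5, y = 0.1787 + 0.5*(0.1787 + 0.2176) = 0.3769
  grad(y) = 1.5226, v = y - alpha*grad = 0.2922
  prox(v) = soft_thresh(0.2922, 0.0295) = 0.2628
Iteration 4: beta = 0.6, y = 0.2628 + 0.6*(0.2628 - 0.1787) = 0.3132
  grad(y) = 0.7581, v = y - alpha*grad = 0.271
  prox(v) = soft_thresh(0.271, 0.0295) = 0.2416
f(x_4) = 6*0.2416^2 - 3*0.2416 + 0.53*|0.2416| = -0.2465


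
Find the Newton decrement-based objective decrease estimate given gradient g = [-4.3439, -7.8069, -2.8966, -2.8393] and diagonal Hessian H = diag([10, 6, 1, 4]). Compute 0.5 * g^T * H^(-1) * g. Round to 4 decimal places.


Step 1: H is diagonal, so H^(-1) * g = [-0.4344, -1.3012, -2.8966, -0.7098].
Step 2: g^T H^(-1) g = sum_i g_i^2 / H_ii
  = (-4.3439)^2/10 + (-7.8069)^2/6 + (-2.8966)^2/1 + (-2.8393)^2/4
  = 1.8869 + 10.1579 + 8.3903 + 2.0154 = 22.4506
Step 3: Objective decrease = 0.5 * g^T H^(-1) g = 11.2253


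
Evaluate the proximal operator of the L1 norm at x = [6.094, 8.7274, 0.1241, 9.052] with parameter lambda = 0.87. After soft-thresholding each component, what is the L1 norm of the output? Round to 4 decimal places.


Soft-thresholding with lambda = 0.87:
prox(6.094) = sign(6.094)*max(|6.094| - 0.87, 0) = 5.224
prox(8.7274) = sign(8.7274)*max(|8.7274| - 0.87, 0) = 7.8574
prox(0.1241) = sign(0.1241)*max(|0.1241| - 0.87, 0) = 0.0
prox(9.052) = sign(9.052)*max(|9.052| - 0.87, 0) = 8.182
prox(x) = [5.224, 7.8574, 0.0, 8.182]
||prox(x)||_1 = 5.224 + 7.8574 + 0.0 + 8.182 = 21.2634


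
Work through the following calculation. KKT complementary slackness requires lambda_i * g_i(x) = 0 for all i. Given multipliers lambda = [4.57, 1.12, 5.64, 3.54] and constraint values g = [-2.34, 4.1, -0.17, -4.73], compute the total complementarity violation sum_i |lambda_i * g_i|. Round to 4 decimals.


KKT complementary slackness check:
lambda_1 * g_1 = 4.57 * -2.34 = -10.6938
lambda_2 * g_2 = 1.12 * 4.1 = 4.592
lambda_3 * g_3 = 5.64 * -0.17 = -0.9588
lambda_4 * g_4 = 3.54 * -4.73 = -16.7442
Total violation = 10.6938 + 4.592 + 0.9588 + 16.7442 = 32.9888


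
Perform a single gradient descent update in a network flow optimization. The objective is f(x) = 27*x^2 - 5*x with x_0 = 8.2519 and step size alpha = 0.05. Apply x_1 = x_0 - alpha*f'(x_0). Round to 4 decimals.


We compute the gradient at x_0 and apply the update.
f'(x) = 54*x - 5
f'(8.2519) = 54*8.2519 - 5 = 440.6026
x_1 = 8.2519 - 0.05*440.6026 = -13.7782


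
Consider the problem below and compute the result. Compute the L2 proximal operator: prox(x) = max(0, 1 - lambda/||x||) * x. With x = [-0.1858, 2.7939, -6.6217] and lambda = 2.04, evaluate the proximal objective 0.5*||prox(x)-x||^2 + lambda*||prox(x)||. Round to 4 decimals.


Step 1: Compute ||x||.
||x|| = 7.1894
Step 2: Compute scaling factor.
scale = max(0, 1 - 2.04/7.1894) = 0.7162
Step 3: prox(x) = [-0.1331, 2.0011, -4.7428]
||prox(x)|| = 5.1494
Step 4: Proximal objective.
0.5*||prox-x||^2 = 2.0808
lambda*||prox|| = 10.5048
Total = 12.5856


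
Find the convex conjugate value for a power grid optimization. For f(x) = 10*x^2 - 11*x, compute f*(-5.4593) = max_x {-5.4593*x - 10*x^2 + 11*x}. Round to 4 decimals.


f*(y) = sup_x {y*x - a*x^2 - b*x} = sup_x {(y-b)*x - a*x^2}
FOC: (y - b) - 2a*x = 0 => x* = (y - b)/(2a)
x* = (-5.4593 + 11)/(2*10) = 0.277
f*(-5.4593) = (y-b)^2/(4a) = (-5.4593 + 11)^2/(4*10)
= 30.6994/40 = 0.7675


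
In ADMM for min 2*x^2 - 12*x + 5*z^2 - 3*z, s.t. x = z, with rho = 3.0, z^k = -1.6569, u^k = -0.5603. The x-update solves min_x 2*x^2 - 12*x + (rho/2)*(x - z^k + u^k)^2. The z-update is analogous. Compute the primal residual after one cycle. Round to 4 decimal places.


ADMM iteration with rho = 3.0, z^k = -1.6569, u^k = -0.5603
Step 1: x-update.
Minimize 2*x^2 - 12*x + (3.0/2)*(x + 1.6569 - 0.5603)^2
FOC: (2*2 + 3.0)*x = 12 + 3.0*(-1.6569 + 0.5603)
x^{k+1} = 1.2443
Step 2: z-update.
Minimize 5*z^2 - 3*z + (3.0/2)*(1.2443 - z - 0.5603)^2
FOC: (2*5 + 3.0)*z = 3 + 3.0*(1.2443 - 0.5603)
z^{k+1} = 0.3886
Step 3: u-update.
u^{k+1} = -0.5603 + 1.2443 - 0.3886 = 0.2954
Step 4: Primal residual = |1.2443 - 0.3886| = 0.8557


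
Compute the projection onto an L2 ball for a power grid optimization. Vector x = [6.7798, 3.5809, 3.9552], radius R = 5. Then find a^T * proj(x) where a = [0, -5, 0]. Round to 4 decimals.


Step 1: Compute ||x|| (intermediates to 6 decimals).
||x|| = sqrt(6.7798^2 + 3.5809^2 + 3.9552^2) = 8.627406
Step 2: Project.
Since ||x|| > R, scale = R/||x|| = 5/8.627406 = 0.579548, proj(x) = scale * x
proj(x) = [3.92922, 2.075303, 2.292228]
Step 3: Dot product.
a^T * proj(x) = 0*3.92922 - 5*2.075303 + 0*2.292228 = -10.3765


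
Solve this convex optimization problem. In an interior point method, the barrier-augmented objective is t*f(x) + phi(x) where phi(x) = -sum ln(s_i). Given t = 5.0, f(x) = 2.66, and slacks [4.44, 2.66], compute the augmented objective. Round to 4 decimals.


Step 1: Compute log-barrier.
ln values: [1.4907, 0.9783]
phi = -(1.4907 + 0.9783) = -2.469
Step 2: Compute augmented objective.
t*f(x) = 5.0*2.66 = 13.3
Total = 13.3 - 2.469 = 10.831


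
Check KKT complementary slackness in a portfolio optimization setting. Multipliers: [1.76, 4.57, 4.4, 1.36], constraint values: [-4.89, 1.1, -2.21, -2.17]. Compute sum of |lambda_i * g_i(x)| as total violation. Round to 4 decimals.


KKT complementary slackness check:
lambda_1 * g_1 = 1.76 * -4.89 = -8.6064
lambda_2 * g_2 = 4.57 * 1.1 = 5.027
lambda_3 * g_3 = 4.4 * -2.21 = -9.724
lambda_4 * g_4 = 1.36 * -2.17 = -2.9512
Total violation = 8.6064 + 5.027 + 9.724 + 2.9512 = 26.3086


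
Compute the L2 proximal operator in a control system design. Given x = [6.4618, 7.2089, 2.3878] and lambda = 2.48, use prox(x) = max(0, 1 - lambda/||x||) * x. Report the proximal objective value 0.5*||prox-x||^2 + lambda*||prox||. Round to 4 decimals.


Step 1: Compute ||x||.
||x|| = 9.9712
Step 2: Compute scaling factor.
scale = max(0, 1 - 2.48/9.9712) = 0.7513
Step 3: prox(x) = [4.8546, 5.4159, 1.7939]
||prox(x)|| = 7.4912
Step 4: Proximal objective.
0.5*||prox-x||^2 = 3.0752
lambda*||prox|| = 18.5782
Total = 21.6534


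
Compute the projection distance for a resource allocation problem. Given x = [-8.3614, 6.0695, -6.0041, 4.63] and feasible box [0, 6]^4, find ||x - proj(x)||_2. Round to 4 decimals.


Project each component onto [0, 6].
clip(-8.3614) = 0.0, clip(6.0695) = 6.0, clip(-6.0041) = 0.0, clip(4.63) = 4.63
Projection = [0.0, 6.0, 0.0, 4.63]
Squared diffs: [69.913, 0.0048, 36.0492, 0.0]
Distance = sqrt(105.967) = 10.294


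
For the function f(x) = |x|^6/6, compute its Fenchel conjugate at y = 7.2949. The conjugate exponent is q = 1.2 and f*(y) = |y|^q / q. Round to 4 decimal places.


The conjugate exponent q satisfies 1/p + 1/q = 1.
p = 6, so q = 6/(6 - 1) = 1.2
|y|^q = 7.2949^1.2 = 10.8548
f*(7.2949) = 10.8548 / 1.2 = 9.0457


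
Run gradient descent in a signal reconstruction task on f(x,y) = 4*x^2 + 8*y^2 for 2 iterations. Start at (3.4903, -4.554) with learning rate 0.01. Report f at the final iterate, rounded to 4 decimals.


Gradient descent on f(x,y) = 4*x^2 + 8*y^2.
Starting point: (3.4903, -4.554), alpha = 0.01
Step 1: grad_x = 2*4*3.4903 = 27.9224, grad_y = 2*8*-4.554 = -72.864
  x_1 = 3.4903 - 0.01*27.9224 = 3.2111
  y_1 = -4.554 - 0.01*-72.864 = -3.8254
Step 2: grad_x = 2*4*3.2111 = 25.6886, grad_y = 2*8*-3.8254 = -61.2058
  x_2 = 3.2111 - 0.01*25.6886 = 2.9542
  y_2 = -3.8254 - 0.01*-61.2058 = -3.2133
f(2.9542, -3.2133) = 4*2.9542^2 + 8*(-3.2133)^2 = 117.5115


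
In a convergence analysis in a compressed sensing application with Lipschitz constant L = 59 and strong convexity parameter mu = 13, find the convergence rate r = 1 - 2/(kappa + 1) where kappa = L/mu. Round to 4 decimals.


Step 1: Compute the condition number.
kappa = L/mu = 59/13 = 4.5385
Step 2: Compute the convergence rate.
r = 1 - 2/(kappa + 1) = 1 - 2*mu/(L + mu) = (L - mu)/(L + mu) = 46/72 = 0.6389


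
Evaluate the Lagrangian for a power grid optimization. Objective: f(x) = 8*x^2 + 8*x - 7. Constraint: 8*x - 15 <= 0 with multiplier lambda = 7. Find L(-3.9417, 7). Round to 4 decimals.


Step 1: Evaluate f(x).
f(-3.9417) = 8*(-3.9417)^2 + 8*(-3.9417) - 7 = 85.7624
Step 2: Evaluate g(x).
g(-3.9417) = 8*-3.9417 - 15 = -46.5336
Step 3: Compute Lagrangian.
L = 85.7624 + 7*-46.5336 = -239.9728


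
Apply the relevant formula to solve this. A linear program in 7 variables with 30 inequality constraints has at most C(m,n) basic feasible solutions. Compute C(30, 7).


Each vertex corresponds to some choice of n active constraints out of m, so the number of vertices is at most C(m, n) = m! / (n!(m-n)!).
m = 30, n = 7
Numerator: 30 * 29 * 28 * 27 * 26 * 25 * 24
Denominator: 7! = 5040
C(30, 7) = 2035800


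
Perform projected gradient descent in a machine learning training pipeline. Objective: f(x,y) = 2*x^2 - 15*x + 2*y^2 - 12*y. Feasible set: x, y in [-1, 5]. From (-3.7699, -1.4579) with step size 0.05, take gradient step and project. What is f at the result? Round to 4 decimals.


Step 1: Compute gradient at (-3.7699, -1.4579).
grad_x = 2*2*-3.7699 - 15 = -30.0796
grad_y = 2*2*-1.4579 - 12 = -17.8316
Step 2: Gradient step.
x_raw = -3.7699 - 0.05*-30.0796 = -2.2659
y_raw = -1.4579 - 0.05*-17.8316 = -0.5663
Step 3: Project onto [-1, 5].
x_proj = clip(-2.2659) = -1.0
y_proj = clip(-0.5663) = -0.5663
Step 4: Evaluate f.
f(-1.0, -0.5663) = 24.4373


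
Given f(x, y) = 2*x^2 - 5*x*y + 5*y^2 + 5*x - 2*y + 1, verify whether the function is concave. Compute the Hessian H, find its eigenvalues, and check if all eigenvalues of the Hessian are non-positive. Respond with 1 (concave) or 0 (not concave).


The Hessian of f(x,y) = 2*x^2 - 5*x*y + 5*y^2 + 5*x - 2*y + 1 is:
H = [[4, -5], [-5, 10]]
Trace = 4 + 10 = 14
Determinant = 4*10 - (-5)^2 = 15
Discriminant = (14)^2 - 4*15 = 136.0
Eigenvalues: lambda_1 = 1.169, lambda_2 = 12.831
The function is not concave.

0


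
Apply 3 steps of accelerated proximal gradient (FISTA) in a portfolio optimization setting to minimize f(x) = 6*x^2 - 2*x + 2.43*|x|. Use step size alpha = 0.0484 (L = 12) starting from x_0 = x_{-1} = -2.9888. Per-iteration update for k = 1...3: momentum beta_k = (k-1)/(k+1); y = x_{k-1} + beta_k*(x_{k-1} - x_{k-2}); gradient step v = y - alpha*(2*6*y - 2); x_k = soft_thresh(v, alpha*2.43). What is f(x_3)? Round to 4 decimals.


FISTA on f(x) = 6*x^2 - 2*x + 2.43*|x|
L = 12, alpha = 0.0484
Iteration 1: beta = 0.0, y = -2.9888 + 0.0*(-2.9888 + 2.9888) = -2.9888
  grad(y) = -37.8656, v = y - alpha*grad = -1.1561
  prox(v) = soft_thresh(-1.1561, 0.1176) = -1.0385
Iteration 2: beta = 0.3333, y = -1.0385 + 0.3333*(-1.0385 + 2.9888) = -0.3884
  grad(y) = -6.6607, v = y - alpha*grad = -0.066
  prox(v) = soft_thresh(-0.066, 0.1176) = 0.0
Iteration 3: beta = 0.5, y = 0.0 + 0.5*(0.0 + 1.0385) = 0.5192
  grad(y) = 4.231, v = y - alpha*grad = 0.3145
  prox(v) = soft_thresh(0.3145, 0.1176) = 0.1969
f(x_3) = 6*0.1969^2 - 2*0.1969 + 2.43*|0.1969| = 0.3172


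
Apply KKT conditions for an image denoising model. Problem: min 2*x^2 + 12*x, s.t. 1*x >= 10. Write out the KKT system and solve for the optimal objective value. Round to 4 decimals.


Step 1: Try lambda = 0 (constraint inactive).
x_unc = -12/(2*2) = -3.0
Check: 1*-3.0 = -3.0 < 10 -- violated!
Step 2: Constraint must be active: 1*x = 10
x* = 10/1 = 10.0
lambda = (2*2*10.0 + 12)/1 = 52.0
Step 3: Compute optimal value.
f(x*) = 2*10.0^2 + 12*10.0 = 320.0


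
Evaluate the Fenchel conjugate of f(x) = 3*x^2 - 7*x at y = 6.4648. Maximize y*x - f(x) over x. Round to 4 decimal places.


f*(y) = sup_x {y*x - a*x^2 - b*x} = sup_x {(y-b)*x - a*x^2}
FOC: (y - b) - 2a*x = 0 => x* = (y - b)/(2a)
x* = (6.4648 + 7)/(2*3) = 2.2441
f*(6.4648) = (y-b)^2/(4a) = (6.4648 + 7)^2/(4*3)
= 181.3008/12 = 15.1084


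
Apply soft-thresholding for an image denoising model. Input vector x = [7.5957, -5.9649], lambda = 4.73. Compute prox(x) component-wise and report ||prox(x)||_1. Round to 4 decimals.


Soft-thresholding with lambda = 4.73:
prox(7.5957) = sign(7.5957)*max(|7.5957| - 4.73, 0) = 2.8657
prox(-5.9649) = sign(-5.9649)*max(|-5.9649| - 4.73, 0) = -1.2349
prox(x) = [2.8657, -1.2349]
||prox(x)||_1 = 2.8657 + 1.2349 = 4.1006


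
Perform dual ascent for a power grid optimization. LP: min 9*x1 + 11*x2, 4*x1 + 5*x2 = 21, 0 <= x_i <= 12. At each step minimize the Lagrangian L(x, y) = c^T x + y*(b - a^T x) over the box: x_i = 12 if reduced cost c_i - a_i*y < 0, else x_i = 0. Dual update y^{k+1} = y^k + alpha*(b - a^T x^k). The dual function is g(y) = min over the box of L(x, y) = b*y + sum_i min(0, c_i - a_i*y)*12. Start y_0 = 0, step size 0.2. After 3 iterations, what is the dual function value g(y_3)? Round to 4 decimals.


Dual ascent for LP: min 9*x1 + 11*x2, 4*x1 + 5*x2 = 21, 0 <= x_i <= 12
Step 1: y^k = 0.0, reduced costs: (9.0, 11.0)
  x^k = (0.0, 0.0), subgradient = b - a^T x = 21.0
  y^{k+1} = 0.0 + 0.2*21.0 = 4.2
Step 2: y^k = 4.2, reduced costs: (-7.8, -10.0)
  x^k = (12.0, 12.0), subgradient = b - a^T x = -87.0
  y^{k+1} = 4.2 + 0.2*-87.0 = -13.2
Step 3: y^k = -13.2, reduced costs: (61.8, 77.0)
  x^k = (0.0, 0.0), subgradient = b - a^T x = 21.0
  y^{k+1} = -13.2 + 0.2*21.0 = -9.0
Dual objective at y_3 = -9.0: reduced costs (45.0, 56.0), box minimizer x = (0.0, 0.0)
g(y_3) = b*y + (c1 - a1*y)*x1 + (c2 - a2*y)*x2 = 21*(-9.0) + 45.0*0.0 + 56.0*0.0 = -189.0 + 0.0 + 0.0 = -189.0


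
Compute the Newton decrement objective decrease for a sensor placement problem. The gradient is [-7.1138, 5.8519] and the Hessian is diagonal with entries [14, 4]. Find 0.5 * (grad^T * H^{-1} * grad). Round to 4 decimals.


Step 1: H is diagonal, so H^(-1) * g = [-0.5081, 1.463].
Step 2: g^T H^(-1) g = sum_i g_i^2 / H_ii
  = (-7.1138)^2/14 + (5.8519)^2/4
  = 3.6147 + 8.5612 = 12.1759
Step 3: Objective decrease = 0.5 * g^T H^(-1) g = 6.088


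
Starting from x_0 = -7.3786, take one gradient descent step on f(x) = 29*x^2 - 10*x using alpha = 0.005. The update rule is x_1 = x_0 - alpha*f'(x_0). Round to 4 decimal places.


We compute the gradient at x_0 and apply the update.
f'(x) = 58*x - 10
f'(-7.3786) = 58*-7.3786 - 10 = -437.9588
x_1 = -7.3786 - 0.005*-437.9588 = -5.1888


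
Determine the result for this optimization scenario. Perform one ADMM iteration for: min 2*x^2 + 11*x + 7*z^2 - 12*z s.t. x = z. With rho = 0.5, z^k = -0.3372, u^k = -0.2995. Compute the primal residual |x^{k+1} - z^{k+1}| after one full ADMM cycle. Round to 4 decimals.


ADMM iteration with rho = 0.5, z^k = -0.3372, u^k = -0.2995
Step 1: x-update.
Minimize 2*x^2 + 11*x + (0.5/2)*(x + 0.3372 - 0.2995)^2
FOC: (2*2 + 0.5)*x = -11 + 0.5*(-0.3372 + 0.2995)
x^{k+1} = -2.4486
Step 2: z-update.
Minimize 7*z^2 - 12*z + (0.5/2)*(-2.4486 - z - 0.2995)^2
FOC: (2*7 + 0.5)*z = 12 + 0.5*(-2.4486 - 0.2995)
z^{k+1} = 0.7328
Step 3: u-update.
u^{k+1} = -0.2995 - 2.4486 - 0.7328 = -3.481
Step 4: Primal residual = |-2.4486 - 0.7328| = 3.1815


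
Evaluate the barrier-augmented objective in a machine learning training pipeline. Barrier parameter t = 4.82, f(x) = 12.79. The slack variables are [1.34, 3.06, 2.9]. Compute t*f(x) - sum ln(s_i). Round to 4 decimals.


Step 1: Compute log-barrier.
ln values: [0.2927, 1.1184, 1.0647]
phi = -(0.2927 + 1.1184 + 1.0647) = -2.4758
Step 2: Compute augmented objective.
t*f(x) = 4.82*12.79 = 61.6478
Total = 61.6478 - 2.4758 = 59.172


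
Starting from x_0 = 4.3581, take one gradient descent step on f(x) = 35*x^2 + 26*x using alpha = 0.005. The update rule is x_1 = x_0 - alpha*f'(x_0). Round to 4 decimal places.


We compute the gradient at x_0 and apply the update.
f'(x) = 70*x + 26
f'(4.3581) = 70*4.3581 + 26 = 331.067
x_1 = 4.3581 - 0.005*331.067 = 2.7028


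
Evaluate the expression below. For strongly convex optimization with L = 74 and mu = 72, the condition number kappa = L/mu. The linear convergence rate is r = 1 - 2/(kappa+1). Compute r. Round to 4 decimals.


Step 1: Compute the condition number.
kappa = L/mu = 74/72 = 1.0278
Step 2: Compute the convergence rate.
r = 1 - 2/(kappa + 1) = 1 - 2*mu/(L + mu) = (L - mu)/(L + mu) = 2/146 = 0.0137


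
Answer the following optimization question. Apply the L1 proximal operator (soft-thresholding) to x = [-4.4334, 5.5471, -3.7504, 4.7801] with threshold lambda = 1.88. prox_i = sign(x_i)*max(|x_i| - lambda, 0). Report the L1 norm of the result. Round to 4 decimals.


Soft-thresholding with lambda = 1.88:
prox(-4.4334) = sign(-4.4334)*max(|-4.4334| - 1.88, 0) = -2.5534
prox(5.5471) = sign(5.5471)*max(|5.5471| - 1.88, 0) = 3.6671
prox(-3.7504) = sign(-3.7504)*max(|-3.7504| - 1.88, 0) = -1.8704
prox(4.7801) = sign(4.7801)*max(|4.7801| - 1.88, 0) = 2.9001
prox(x) = [-2.5534, 3.6671, -1.8704, 2.9001]
||prox(x)||_1 = 2.5534 + 3.6671 + 1.8704 + 2.9001 = 10.991


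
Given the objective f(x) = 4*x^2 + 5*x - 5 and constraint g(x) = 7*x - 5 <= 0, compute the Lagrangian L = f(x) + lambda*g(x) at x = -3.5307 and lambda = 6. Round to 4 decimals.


Step 1: Evaluate f(x).
f(-3.5307) = 4*(-3.5307)^2 + 5*(-3.5307) - 5 = 27.2099
Step 2: Evaluate g(x).
g(-3.5307) = 7*-3.5307 - 5 = -29.7149
Step 3: Compute Lagrangian.
L = 27.2099 + 6*-29.7149 = -151.0795


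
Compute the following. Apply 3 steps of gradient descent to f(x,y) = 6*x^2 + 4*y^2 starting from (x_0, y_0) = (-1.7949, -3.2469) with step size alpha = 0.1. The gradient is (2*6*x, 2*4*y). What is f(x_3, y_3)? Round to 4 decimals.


Gradient descent on f(x,y) = 6*x^2 + 4*y^2.
Starting point: (-1.7949, -3.2469), alpha = 0.1
Step 1: grad_x = 2*6*-1.7949 = -21.5388, grad_y = 2*4*-3.2469 = -25.9752
  x_1 = -1.7949 - 0.1*-21.5388 = 0.359
  y_1 = -3.2469 - 0.1*-25.9752 = -0.6494
Step 2: grad_x = 2*6*0.359 = 4.3078, grad_y = 2*4*-0.6494 = -5.195
  x_2 = 0.359 - 0.1*4.3078 = -0.0718
  y_2 = -0.6494 - 0.1*-5.195 = -0.1299
Step 3: grad_x = 2*6*-0.0718 = -0.8616, grad_y = 2*4*-0.1299 = -1.039
  x_3 = -0.0718 - 0.1*-0.8616 = 0.0144
  y_3 = -0.1299 - 0.1*-1.039 = -0.026
f(0.0144, -0.026) = 6*0.0144^2 + 4*(-0.026)^2 = 0.0039


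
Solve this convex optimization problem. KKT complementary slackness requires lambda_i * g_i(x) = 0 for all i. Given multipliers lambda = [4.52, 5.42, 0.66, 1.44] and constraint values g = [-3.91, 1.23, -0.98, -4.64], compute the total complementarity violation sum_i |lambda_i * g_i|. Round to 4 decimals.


KKT complementary slackness check:
lambda_1 * g_1 = 4.52 * -3.91 = -17.6732
lambda_2 * g_2 = 5.42 * 1.23 = 6.6666
lambda_3 * g_3 = 0.66 * -0.98 = -0.6468
lambda_4 * g_4 = 1.44 * -4.64 = -6.6816
Total violation = 17.6732 + 6.6666 + 0.6468 + 6.6816 = 31.6682


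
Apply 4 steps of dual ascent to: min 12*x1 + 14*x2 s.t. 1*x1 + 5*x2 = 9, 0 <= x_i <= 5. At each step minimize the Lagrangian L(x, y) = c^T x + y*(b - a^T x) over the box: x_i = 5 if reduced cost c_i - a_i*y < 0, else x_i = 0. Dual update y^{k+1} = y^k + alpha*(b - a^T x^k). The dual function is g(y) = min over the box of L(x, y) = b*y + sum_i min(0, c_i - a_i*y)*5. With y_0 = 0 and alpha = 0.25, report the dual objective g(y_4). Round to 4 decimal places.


Dual ascent for LP: min 12*x1 + 14*x2, 1*x1 + 5*x2 = 9, 0 <= x_i <= 5
Step 1: y^k = 0.0, reduced costs: (12.0, 14.0)
  x^k = (0.0, 0.0), subgradient = b - a^T x = 9.0
  y^{k+1} = 0.0 + 0.25*9.0 = 2.25
Step 2: y^k = 2.25, reduced costs: (9.75, 2.75)
  x^k = (0.0, 0.0), subgradient = b - a^T x = 9.0
  y^{k+1} = 2.25 + 0.25*9.0 = 4.5
Step 3: y^k = 4.5, reduced costs: (7.5, -8.5)
  x^k = (0.0, 5.0), subgradient = b - a^T x = -16.0
  y^{k+1} = 4.5 + 0.25*-16.0 = 0.5
Step 4: y^k = 0.5, reduced costs: (11.5, 11.5)
  x^k = (0.0, 0.0), subgradient = b - a^T x = 9.0
  y^{k+1} = 0.5 + 0.25*9.0 = 2.75
Dual objective at y_4 = 2.75: reduced costs (9.25, 0.25), box minimizer x = (0.0, 0.0)
g(y_4) = b*y + (c1 - a1*y)*x1 + (c2 - a2*y)*x2 = 9*2.75 + 9.25*0.0 + 0.25*0.0 = 24.75 + 0.0 + 0.0 = 24.75


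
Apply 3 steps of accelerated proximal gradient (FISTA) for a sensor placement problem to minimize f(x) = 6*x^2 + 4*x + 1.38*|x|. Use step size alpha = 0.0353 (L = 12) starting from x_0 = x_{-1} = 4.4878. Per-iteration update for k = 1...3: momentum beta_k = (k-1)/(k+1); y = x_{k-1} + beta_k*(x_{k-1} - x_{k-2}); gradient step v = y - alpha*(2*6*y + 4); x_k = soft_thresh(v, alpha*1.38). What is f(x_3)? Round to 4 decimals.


FISTA on f(x) = 6*x^2 + 4*x + 1.38*|x|
L = 12, alpha = 0.0353
Iteration 1: beta = 0.0, y = 4.4878 + 0.0*(4.4878 - 4.4878) = 4.4878
  grad(y) = 57.8536, v = y - alpha*grad = 2.4456
  prox(v) = soft_thresh(2.4456, 0.0487) = 2.3969
Iteration 2: beta = 0.3333, y = 2.3969 + 0.3333*(2.3969 - 4.4878) = 1.6999
  grad(y) = 24.3985, v = y - alpha*grad = 0.8386
  prox(v) = soft_thresh(0.8386, 0.0487) = 0.7899
Iteration 3: beta = 0.5, y = 0.7899 + 0.5*(0.7899 - 2.3969) = -0.0136
  grad(y) = 3.8369, v = y - alpha*grad = -0.149
  prox(v) = soft_thresh(-0.149, 0.0487) = -0.1003
f(x_3) = 6*(-0.1003)^2 + 4*(-0.1003) + 1.38*|-0.1003| = -0.2025
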